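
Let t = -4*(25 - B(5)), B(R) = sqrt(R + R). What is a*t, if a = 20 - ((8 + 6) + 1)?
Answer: -500 + 20*sqrt(10) ≈ -436.75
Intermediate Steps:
B(R) = sqrt(2)*sqrt(R) (B(R) = sqrt(2*R) = sqrt(2)*sqrt(R))
t = -100 + 4*sqrt(10) (t = -4*(25 - sqrt(2)*sqrt(5)) = -4*(25 - sqrt(10)) = -100 + 4*sqrt(10) ≈ -87.351)
a = 5 (a = 20 - (14 + 1) = 20 - 1*15 = 20 - 15 = 5)
a*t = 5*(-100 + 4*sqrt(10)) = -500 + 20*sqrt(10)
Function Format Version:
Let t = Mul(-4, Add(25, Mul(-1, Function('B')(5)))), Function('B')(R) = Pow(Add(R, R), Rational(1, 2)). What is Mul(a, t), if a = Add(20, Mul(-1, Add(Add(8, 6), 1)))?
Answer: Add(-500, Mul(20, Pow(10, Rational(1, 2)))) ≈ -436.75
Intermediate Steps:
Function('B')(R) = Mul(Pow(2, Rational(1, 2)), Pow(R, Rational(1, 2))) (Function('B')(R) = Pow(Mul(2, R), Rational(1, 2)) = Mul(Pow(2, Rational(1, 2)), Pow(R, Rational(1, 2))))
t = Add(-100, Mul(4, Pow(10, Rational(1, 2)))) (t = Mul(-4, Add(25, Mul(-1, Mul(Pow(2, Rational(1, 2)), Pow(5, Rational(1, 2)))))) = Mul(-4, Add(25, Mul(-1, Pow(10, Rational(1, 2))))) = Add(-100, Mul(4, Pow(10, Rational(1, 2)))) ≈ -87.351)
a = 5 (a = Add(20, Mul(-1, Add(14, 1))) = Add(20, Mul(-1, 15)) = Add(20, -15) = 5)
Mul(a, t) = Mul(5, Add(-100, Mul(4, Pow(10, Rational(1, 2))))) = Add(-500, Mul(20, Pow(10, Rational(1, 2))))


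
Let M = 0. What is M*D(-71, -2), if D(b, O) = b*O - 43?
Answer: 0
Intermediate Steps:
D(b, O) = -43 + O*b (D(b, O) = O*b - 43 = -43 + O*b)
M*D(-71, -2) = 0*(-43 - 2*(-71)) = 0*(-43 + 142) = 0*99 = 0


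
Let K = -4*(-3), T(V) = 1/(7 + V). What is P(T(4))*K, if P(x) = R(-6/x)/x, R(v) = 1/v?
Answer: -2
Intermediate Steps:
K = 12
R(v) = 1/v
P(x) = -⅙ (P(x) = 1/(((-6/x))*x) = (-x/6)/x = -⅙)
P(T(4))*K = -⅙*12 = -2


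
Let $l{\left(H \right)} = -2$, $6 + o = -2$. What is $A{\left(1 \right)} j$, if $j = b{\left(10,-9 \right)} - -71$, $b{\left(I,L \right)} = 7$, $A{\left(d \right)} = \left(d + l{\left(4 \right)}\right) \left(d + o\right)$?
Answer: $546$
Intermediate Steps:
$o = -8$ ($o = -6 - 2 = -8$)
$A{\left(d \right)} = \left(-8 + d\right) \left(-2 + d\right)$ ($A{\left(d \right)} = \left(d - 2\right) \left(d - 8\right) = \left(-2 + d\right) \left(-8 + d\right) = \left(-8 + d\right) \left(-2 + d\right)$)
$j = 78$ ($j = 7 - -71 = 7 + 71 = 78$)
$A{\left(1 \right)} j = \left(16 + 1^{2} - 10\right) 78 = \left(16 + 1 - 10\right) 78 = 7 \cdot 78 = 546$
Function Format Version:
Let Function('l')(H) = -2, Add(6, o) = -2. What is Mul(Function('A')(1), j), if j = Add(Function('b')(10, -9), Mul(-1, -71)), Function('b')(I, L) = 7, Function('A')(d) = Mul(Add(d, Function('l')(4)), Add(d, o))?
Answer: 546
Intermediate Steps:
o = -8 (o = Add(-6, -2) = -8)
Function('A')(d) = Mul(Add(-8, d), Add(-2, d)) (Function('A')(d) = Mul(Add(d, -2), Add(d, -8)) = Mul(Add(-2, d), Add(-8, d)) = Mul(Add(-8, d), Add(-2, d)))
j = 78 (j = Add(7, Mul(-1, -71)) = Add(7, 71) = 78)
Mul(Function('A')(1), j) = Mul(Add(16, Pow(1, 2), Mul(-10, 1)), 78) = Mul(Add(16, 1, -10), 78) = Mul(7, 78) = 546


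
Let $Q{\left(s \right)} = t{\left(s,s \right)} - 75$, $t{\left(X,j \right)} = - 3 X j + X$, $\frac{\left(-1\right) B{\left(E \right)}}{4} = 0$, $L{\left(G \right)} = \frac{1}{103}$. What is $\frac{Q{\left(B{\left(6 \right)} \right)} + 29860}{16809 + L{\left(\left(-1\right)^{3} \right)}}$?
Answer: $\frac{3067855}{1731328} \approx 1.772$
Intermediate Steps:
$L{\left(G \right)} = \frac{1}{103}$
$B{\left(E \right)} = 0$ ($B{\left(E \right)} = \left(-4\right) 0 = 0$)
$t{\left(X,j \right)} = X - 3 X j$ ($t{\left(X,j \right)} = - 3 X j + X = X - 3 X j$)
$Q{\left(s \right)} = -75 + s \left(1 - 3 s\right)$ ($Q{\left(s \right)} = s \left(1 - 3 s\right) - 75 = -75 + s \left(1 - 3 s\right)$)
$\frac{Q{\left(B{\left(6 \right)} \right)} + 29860}{16809 + L{\left(\left(-1\right)^{3} \right)}} = \frac{\left(-75 + 0 - 3 \cdot 0^{2}\right) + 29860}{16809 + \frac{1}{103}} = \frac{\left(-75 + 0 - 0\right) + 29860}{\frac{1731328}{103}} = \left(\left(-75 + 0 + 0\right) + 29860\right) \frac{103}{1731328} = \left(-75 + 29860\right) \frac{103}{1731328} = 29785 \cdot \frac{103}{1731328} = \frac{3067855}{1731328}$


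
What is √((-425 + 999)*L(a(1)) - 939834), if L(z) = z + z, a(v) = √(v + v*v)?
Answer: √(-939834 + 1148*√2) ≈ 968.61*I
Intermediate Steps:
a(v) = √(v + v²)
L(z) = 2*z
√((-425 + 999)*L(a(1)) - 939834) = √((-425 + 999)*(2*√(1*(1 + 1))) - 939834) = √(574*(2*√(1*2)) - 939834) = √(574*(2*√2) - 939834) = √(1148*√2 - 939834) = √(-939834 + 1148*√2)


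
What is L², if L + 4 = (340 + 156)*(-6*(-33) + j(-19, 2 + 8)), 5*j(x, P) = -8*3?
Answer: 229552141456/25 ≈ 9.1821e+9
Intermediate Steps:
j(x, P) = -24/5 (j(x, P) = (-8*3)/5 = (⅕)*(-24) = -24/5)
L = 479116/5 (L = -4 + (340 + 156)*(-6*(-33) - 24/5) = -4 + 496*(198 - 24/5) = -4 + 496*(966/5) = -4 + 479136/5 = 479116/5 ≈ 95823.)
L² = (479116/5)² = 229552141456/25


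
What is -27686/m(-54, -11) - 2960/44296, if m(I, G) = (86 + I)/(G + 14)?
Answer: -229951993/88592 ≈ -2595.6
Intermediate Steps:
m(I, G) = (86 + I)/(14 + G)
-27686/m(-54, -11) - 2960/44296 = -27686*(14 - 11)/(86 - 54) - 2960/44296 = -27686/(32/3) - 2960*1/44296 = -27686/((⅓)*32) - 370/5537 = -27686/32/3 - 370/5537 = -27686*3/32 - 370/5537 = -41529/16 - 370/5537 = -229951993/88592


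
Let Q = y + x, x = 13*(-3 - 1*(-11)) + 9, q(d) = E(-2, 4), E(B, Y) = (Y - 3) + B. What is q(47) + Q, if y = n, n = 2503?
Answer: 2615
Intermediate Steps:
y = 2503
E(B, Y) = -3 + B + Y (E(B, Y) = (-3 + Y) + B = -3 + B + Y)
q(d) = -1 (q(d) = -3 - 2 + 4 = -1)
x = 113 (x = 13*(-3 + 11) + 9 = 13*8 + 9 = 104 + 9 = 113)
Q = 2616 (Q = 2503 + 113 = 2616)
q(47) + Q = -1 + 2616 = 2615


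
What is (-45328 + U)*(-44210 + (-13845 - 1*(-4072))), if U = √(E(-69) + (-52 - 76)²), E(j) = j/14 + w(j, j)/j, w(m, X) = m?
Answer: 2446941424 - 53983*√3210494/14 ≈ 2.4400e+9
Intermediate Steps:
E(j) = 1 + j/14 (E(j) = j/14 + j/j = j*(1/14) + 1 = j/14 + 1 = 1 + j/14)
U = √3210494/14 (U = √((1 + (1/14)*(-69)) + (-52 - 76)²) = √((1 - 69/14) + (-128)²) = √(-55/14 + 16384) = √(229321/14) = √3210494/14 ≈ 127.98)
(-45328 + U)*(-44210 + (-13845 - 1*(-4072))) = (-45328 + √3210494/14)*(-44210 + (-13845 - 1*(-4072))) = (-45328 + √3210494/14)*(-44210 + (-13845 + 4072)) = (-45328 + √3210494/14)*(-44210 - 9773) = (-45328 + √3210494/14)*(-53983) = 2446941424 - 53983*√3210494/14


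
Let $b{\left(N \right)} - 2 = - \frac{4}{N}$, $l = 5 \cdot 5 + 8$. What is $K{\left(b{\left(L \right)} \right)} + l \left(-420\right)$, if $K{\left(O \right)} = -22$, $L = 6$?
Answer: $-13882$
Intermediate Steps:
$l = 33$ ($l = 25 + 8 = 33$)
$b{\left(N \right)} = 2 - \frac{4}{N}$
$K{\left(b{\left(L \right)} \right)} + l \left(-420\right) = -22 + 33 \left(-420\right) = -22 - 13860 = -13882$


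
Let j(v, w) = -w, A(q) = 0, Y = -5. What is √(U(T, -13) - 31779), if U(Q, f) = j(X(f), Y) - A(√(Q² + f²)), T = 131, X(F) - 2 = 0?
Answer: I*√31774 ≈ 178.25*I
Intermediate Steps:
X(F) = 2 (X(F) = 2 + 0 = 2)
U(Q, f) = 5 (U(Q, f) = -1*(-5) - 1*0 = 5 + 0 = 5)
√(U(T, -13) - 31779) = √(5 - 31779) = √(-31774) = I*√31774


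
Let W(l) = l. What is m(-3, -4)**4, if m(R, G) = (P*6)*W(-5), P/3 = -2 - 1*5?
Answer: 157529610000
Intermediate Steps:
P = -21 (P = 3*(-2 - 1*5) = 3*(-2 - 5) = 3*(-7) = -21)
m(R, G) = 630 (m(R, G) = -21*6*(-5) = -126*(-5) = 630)
m(-3, -4)**4 = 630**4 = 157529610000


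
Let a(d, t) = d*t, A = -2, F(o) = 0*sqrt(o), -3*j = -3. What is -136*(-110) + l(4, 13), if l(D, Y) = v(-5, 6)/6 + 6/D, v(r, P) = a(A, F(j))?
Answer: 29923/2 ≈ 14962.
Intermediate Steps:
j = 1 (j = -1/3*(-3) = 1)
F(o) = 0
v(r, P) = 0 (v(r, P) = -2*0 = 0)
l(D, Y) = 6/D (l(D, Y) = 0/6 + 6/D = 0*(1/6) + 6/D = 0 + 6/D = 6/D)
-136*(-110) + l(4, 13) = -136*(-110) + 6/4 = 14960 + 6*(1/4) = 14960 + 3/2 = 29923/2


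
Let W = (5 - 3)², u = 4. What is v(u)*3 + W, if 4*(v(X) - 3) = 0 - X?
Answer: 10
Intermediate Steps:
v(X) = 3 - X/4 (v(X) = 3 + (0 - X)/4 = 3 + (-X)/4 = 3 - X/4)
W = 4 (W = 2² = 4)
v(u)*3 + W = (3 - ¼*4)*3 + 4 = (3 - 1)*3 + 4 = 2*3 + 4 = 6 + 4 = 10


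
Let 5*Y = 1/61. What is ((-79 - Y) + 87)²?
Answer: 5948721/93025 ≈ 63.948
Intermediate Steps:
Y = 1/305 (Y = (⅕)/61 = (⅕)*(1/61) = 1/305 ≈ 0.0032787)
((-79 - Y) + 87)² = ((-79 - 1*1/305) + 87)² = ((-79 - 1/305) + 87)² = (-24096/305 + 87)² = (2439/305)² = 5948721/93025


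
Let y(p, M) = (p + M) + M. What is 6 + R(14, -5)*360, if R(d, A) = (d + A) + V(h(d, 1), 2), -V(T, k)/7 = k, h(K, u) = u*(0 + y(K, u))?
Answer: -1794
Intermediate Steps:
y(p, M) = p + 2*M (y(p, M) = (M + p) + M = p + 2*M)
h(K, u) = u*(K + 2*u) (h(K, u) = u*(0 + (K + 2*u)) = u*(K + 2*u))
V(T, k) = -7*k
R(d, A) = -14 + A + d (R(d, A) = (d + A) - 7*2 = (A + d) - 14 = -14 + A + d)
6 + R(14, -5)*360 = 6 + (-14 - 5 + 14)*360 = 6 - 5*360 = 6 - 1800 = -1794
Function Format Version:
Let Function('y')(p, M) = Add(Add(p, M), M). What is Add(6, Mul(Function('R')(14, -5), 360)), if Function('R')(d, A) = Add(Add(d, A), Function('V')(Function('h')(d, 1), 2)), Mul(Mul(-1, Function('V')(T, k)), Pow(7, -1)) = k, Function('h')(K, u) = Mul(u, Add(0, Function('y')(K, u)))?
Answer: -1794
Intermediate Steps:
Function('y')(p, M) = Add(p, Mul(2, M)) (Function('y')(p, M) = Add(Add(M, p), M) = Add(p, Mul(2, M)))
Function('h')(K, u) = Mul(u, Add(K, Mul(2, u))) (Function('h')(K, u) = Mul(u, Add(0, Add(K, Mul(2, u)))) = Mul(u, Add(K, Mul(2, u))))
Function('V')(T, k) = Mul(-7, k)
Function('R')(d, A) = Add(-14, A, d) (Function('R')(d, A) = Add(Add(d, A), Mul(-7, 2)) = Add(Add(A, d), -14) = Add(-14, A, d))
Add(6, Mul(Function('R')(14, -5), 360)) = Add(6, Mul(Add(-14, -5, 14), 360)) = Add(6, Mul(-5, 360)) = Add(6, -1800) = -1794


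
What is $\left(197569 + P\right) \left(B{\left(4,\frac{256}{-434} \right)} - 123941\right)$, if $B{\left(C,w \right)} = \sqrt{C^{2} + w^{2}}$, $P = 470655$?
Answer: $-82820350784 + \frac{2672896 \sqrt{48113}}{217} \approx -8.2818 \cdot 10^{10}$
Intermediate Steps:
$\left(197569 + P\right) \left(B{\left(4,\frac{256}{-434} \right)} - 123941\right) = \left(197569 + 470655\right) \left(\sqrt{4^{2} + \left(\frac{256}{-434}\right)^{2}} - 123941\right) = 668224 \left(\sqrt{16 + \left(256 \left(- \frac{1}{434}\right)\right)^{2}} - 123941\right) = 668224 \left(\sqrt{16 + \left(- \frac{128}{217}\right)^{2}} - 123941\right) = 668224 \left(\sqrt{16 + \frac{16384}{47089}} - 123941\right) = 668224 \left(\sqrt{\frac{769808}{47089}} - 123941\right) = 668224 \left(\frac{4 \sqrt{48113}}{217} - 123941\right) = 668224 \left(-123941 + \frac{4 \sqrt{48113}}{217}\right) = -82820350784 + \frac{2672896 \sqrt{48113}}{217}$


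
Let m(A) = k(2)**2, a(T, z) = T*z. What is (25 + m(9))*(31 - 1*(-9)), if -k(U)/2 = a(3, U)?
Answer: 6760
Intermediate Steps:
k(U) = -6*U
m(A) = 144 (m(A) = (-6*2)**2 = (-12)**2 = 144)
(25 + m(9))*(31 - 1*(-9)) = (25 + 144)*(31 - 1*(-9)) = 169*(31 + 9) = 169*40 = 6760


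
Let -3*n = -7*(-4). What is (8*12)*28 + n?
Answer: 8036/3 ≈ 2678.7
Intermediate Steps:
n = -28/3 (n = -(-7)*(-4)/3 = -⅓*28 = -28/3 ≈ -9.3333)
(8*12)*28 + n = (8*12)*28 - 28/3 = 96*28 - 28/3 = 2688 - 28/3 = 8036/3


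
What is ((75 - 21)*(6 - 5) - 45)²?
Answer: 81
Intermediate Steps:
((75 - 21)*(6 - 5) - 45)² = (54*1 - 45)² = (54 - 45)² = 9² = 81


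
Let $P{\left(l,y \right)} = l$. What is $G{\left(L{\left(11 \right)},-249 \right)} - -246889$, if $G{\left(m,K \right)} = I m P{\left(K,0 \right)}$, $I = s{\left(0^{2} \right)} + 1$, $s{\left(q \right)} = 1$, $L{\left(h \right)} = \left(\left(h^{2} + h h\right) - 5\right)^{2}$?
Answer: $-27725273$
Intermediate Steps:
$L{\left(h \right)} = \left(-5 + 2 h^{2}\right)^{2}$ ($L{\left(h \right)} = \left(\left(h^{2} + h^{2}\right) - 5\right)^{2} = \left(2 h^{2} - 5\right)^{2} = \left(-5 + 2 h^{2}\right)^{2}$)
$I = 2$ ($I = 1 + 1 = 2$)
$G{\left(m,K \right)} = 2 K m$ ($G{\left(m,K \right)} = 2 m K = 2 K m$)
$G{\left(L{\left(11 \right)},-249 \right)} - -246889 = 2 \left(-249\right) \left(-5 + 2 \cdot 11^{2}\right)^{2} - -246889 = 2 \left(-249\right) \left(-5 + 2 \cdot 121\right)^{2} + 246889 = 2 \left(-249\right) \left(-5 + 242\right)^{2} + 246889 = 2 \left(-249\right) 237^{2} + 246889 = 2 \left(-249\right) 56169 + 246889 = -27972162 + 246889 = -27725273$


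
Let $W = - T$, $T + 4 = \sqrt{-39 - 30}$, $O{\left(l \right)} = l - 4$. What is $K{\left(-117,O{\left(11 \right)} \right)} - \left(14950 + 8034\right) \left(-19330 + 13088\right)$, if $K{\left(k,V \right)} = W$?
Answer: $143466132 - i \sqrt{69} \approx 1.4347 \cdot 10^{8} - 8.3066 i$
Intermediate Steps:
$O{\left(l \right)} = -4 + l$
$T = -4 + i \sqrt{69}$ ($T = -4 + \sqrt{-39 - 30} = -4 + \sqrt{-69} = -4 + i \sqrt{69} \approx -4.0 + 8.3066 i$)
$W = 4 - i \sqrt{69}$ ($W = - (-4 + i \sqrt{69}) = 4 - i \sqrt{69} \approx 4.0 - 8.3066 i$)
$K{\left(k,V \right)} = 4 - i \sqrt{69}$
$K{\left(-117,O{\left(11 \right)} \right)} - \left(14950 + 8034\right) \left(-19330 + 13088\right) = \left(4 - i \sqrt{69}\right) - \left(14950 + 8034\right) \left(-19330 + 13088\right) = \left(4 - i \sqrt{69}\right) - 22984 \left(-6242\right) = \left(4 - i \sqrt{69}\right) - -143466128 = \left(4 - i \sqrt{69}\right) + 143466128 = 143466132 - i \sqrt{69}$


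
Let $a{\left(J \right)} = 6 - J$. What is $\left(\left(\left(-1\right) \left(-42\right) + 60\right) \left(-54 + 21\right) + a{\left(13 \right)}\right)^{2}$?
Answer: $11377129$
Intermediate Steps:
$\left(\left(\left(-1\right) \left(-42\right) + 60\right) \left(-54 + 21\right) + a{\left(13 \right)}\right)^{2} = \left(\left(\left(-1\right) \left(-42\right) + 60\right) \left(-54 + 21\right) + \left(6 - 13\right)\right)^{2} = \left(\left(42 + 60\right) \left(-33\right) + \left(6 - 13\right)\right)^{2} = \left(102 \left(-33\right) - 7\right)^{2} = \left(-3366 - 7\right)^{2} = \left(-3373\right)^{2} = 11377129$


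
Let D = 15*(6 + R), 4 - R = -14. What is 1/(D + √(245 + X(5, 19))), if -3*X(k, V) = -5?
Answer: 54/19403 - √555/194030 ≈ 0.0026617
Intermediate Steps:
R = 18 (R = 4 - 1*(-14) = 4 + 14 = 18)
X(k, V) = 5/3 (X(k, V) = -⅓*(-5) = 5/3)
D = 360 (D = 15*(6 + 18) = 15*24 = 360)
1/(D + √(245 + X(5, 19))) = 1/(360 + √(245 + 5/3)) = 1/(360 + √(740/3)) = 1/(360 + 2*√555/3)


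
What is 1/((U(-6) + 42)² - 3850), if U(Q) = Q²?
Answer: 1/2234 ≈ 0.00044763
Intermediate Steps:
1/((U(-6) + 42)² - 3850) = 1/(((-6)² + 42)² - 3850) = 1/((36 + 42)² - 3850) = 1/(78² - 3850) = 1/(6084 - 3850) = 1/2234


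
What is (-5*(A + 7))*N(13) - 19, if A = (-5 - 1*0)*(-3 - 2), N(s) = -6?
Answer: 941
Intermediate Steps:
A = 25 (A = (-5 + 0)*(-5) = -5*(-5) = 25)
(-5*(A + 7))*N(13) - 19 = -5*(25 + 7)*(-6) - 19 = -5*32*(-6) - 19 = -160*(-6) - 19 = 960 - 19 = 941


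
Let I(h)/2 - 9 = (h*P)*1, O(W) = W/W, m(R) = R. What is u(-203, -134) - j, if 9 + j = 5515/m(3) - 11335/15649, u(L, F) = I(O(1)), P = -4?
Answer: -85378237/46947 ≈ -1818.6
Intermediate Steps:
O(W) = 1
I(h) = 18 - 8*h (I(h) = 18 + 2*((h*(-4))*1) = 18 + 2*(-4*h*1) = 18 + 2*(-4*h) = 18 - 8*h)
u(L, F) = 10 (u(L, F) = 18 - 8*1 = 18 - 8 = 10)
j = 85847707/46947 (j = -9 + (5515/3 - 11335/15649) = -9 + 86270230/46947 = 85847707/46947 ≈ 1828.6)
u(-203, -134) - j = 10 - 1*85847707/46947 = 10 - 85847707/46947 = -85378237/46947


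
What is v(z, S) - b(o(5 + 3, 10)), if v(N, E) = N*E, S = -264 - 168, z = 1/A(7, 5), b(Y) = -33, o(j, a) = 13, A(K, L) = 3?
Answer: -111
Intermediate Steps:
z = ⅓ (z = 1/3 = ⅓ ≈ 0.33333)
S = -432
v(N, E) = E*N
v(z, S) - b(o(5 + 3, 10)) = -432*⅓ - 1*(-33) = -144 + 33 = -111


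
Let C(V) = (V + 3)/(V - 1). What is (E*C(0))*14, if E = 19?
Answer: -798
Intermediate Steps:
C(V) = (3 + V)/(-1 + V)
(E*C(0))*14 = (19*((3 + 0)/(-1 + 0)))*14 = (19*(3/(-1)))*14 = (19*(-1*3))*14 = (19*(-3))*14 = -57*14 = -798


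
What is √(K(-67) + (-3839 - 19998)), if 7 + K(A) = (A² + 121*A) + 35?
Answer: I*√27427 ≈ 165.61*I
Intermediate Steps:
K(A) = 28 + A² + 121*A (K(A) = -7 + ((A² + 121*A) + 35) = -7 + (35 + A² + 121*A) = 28 + A² + 121*A)
√(K(-67) + (-3839 - 19998)) = √((28 + (-67)² + 121*(-67)) + (-3839 - 19998)) = √((28 + 4489 - 8107) - 23837) = √(-3590 - 23837) = √(-27427) = I*√27427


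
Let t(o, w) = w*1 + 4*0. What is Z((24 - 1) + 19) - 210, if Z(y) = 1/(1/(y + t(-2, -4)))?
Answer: -172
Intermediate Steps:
t(o, w) = w (t(o, w) = w + 0 = w)
Z(y) = -4 + y (Z(y) = 1/(1/(y - 4)) = 1/(1/(-4 + y)) = -4 + y)
Z((24 - 1) + 19) - 210 = (-4 + ((24 - 1) + 19)) - 210 = (-4 + (23 + 19)) - 210 = (-4 + 42) - 210 = 38 - 210 = -172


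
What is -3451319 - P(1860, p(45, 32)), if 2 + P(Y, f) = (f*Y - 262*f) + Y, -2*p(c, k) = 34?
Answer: -3426011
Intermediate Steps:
p(c, k) = -17 (p(c, k) = -1/2*34 = -17)
P(Y, f) = -2 + Y - 262*f + Y*f (P(Y, f) = -2 + ((f*Y - 262*f) + Y) = -2 + ((Y*f - 262*f) + Y) = -2 + ((-262*f + Y*f) + Y) = -2 + (Y - 262*f + Y*f) = -2 + Y - 262*f + Y*f)
-3451319 - P(1860, p(45, 32)) = -3451319 - (-2 + 1860 - 262*(-17) + 1860*(-17)) = -3451319 - (-2 + 1860 + 4454 - 31620) = -3451319 - 1*(-25308) = -3451319 + 25308 = -3426011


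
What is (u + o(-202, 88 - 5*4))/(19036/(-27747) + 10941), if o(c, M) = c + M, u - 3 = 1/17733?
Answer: -21485630478/1794348426701 ≈ -0.011974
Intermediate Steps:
u = 53200/17733 (u = 3 + 1/17733 = 53200/17733 ≈ 3.0001)
o(c, M) = M + c
(u + o(-202, 88 - 5*4))/(19036/(-27747) + 10941) = (53200/17733 + ((88 - 5*4) - 202))/(19036/(-27747) + 10941) = (53200/17733 + ((88 - 20) - 202))/(19036*(-1/27747) + 10941) = (53200/17733 + (68 - 202))/(-19036/27747 + 10941) = (53200/17733 - 134)/(303560891/27747) = -2323022/17733*27747/303560891 = -21485630478/1794348426701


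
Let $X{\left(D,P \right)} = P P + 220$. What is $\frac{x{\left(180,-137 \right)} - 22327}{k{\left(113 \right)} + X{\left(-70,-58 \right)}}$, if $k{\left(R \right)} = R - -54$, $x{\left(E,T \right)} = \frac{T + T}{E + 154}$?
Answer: $- \frac{3728746}{626417} \approx -5.9525$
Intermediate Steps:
$x{\left(E,T \right)} = \frac{2 T}{154 + E}$
$k{\left(R \right)} = 54 + R$ ($k{\left(R \right)} = R + 54 = 54 + R$)
$X{\left(D,P \right)} = 220 + P^{2}$ ($X{\left(D,P \right)} = P^{2} + 220 = 220 + P^{2}$)
$\frac{x{\left(180,-137 \right)} - 22327}{k{\left(113 \right)} + X{\left(-70,-58 \right)}} = \frac{2 \left(-137\right) \frac{1}{154 + 180} - 22327}{\left(54 + 113\right) + \left(220 + \left(-58\right)^{2}\right)} = \frac{2 \left(-137\right) \frac{1}{334} - 22327}{167 + \left(220 + 3364\right)} = \frac{2 \left(-137\right) \frac{1}{334} - 22327}{167 + 3584} = \frac{- \frac{137}{167} - 22327}{3751} = \left(- \frac{3728746}{167}\right) \frac{1}{3751} = - \frac{3728746}{626417}$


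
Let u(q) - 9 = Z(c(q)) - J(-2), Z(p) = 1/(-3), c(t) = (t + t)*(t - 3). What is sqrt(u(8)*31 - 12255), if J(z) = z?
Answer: I*sqrt(107319)/3 ≈ 109.2*I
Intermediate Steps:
c(t) = 2*t*(-3 + t) (c(t) = (2*t)*(-3 + t) = 2*t*(-3 + t))
Z(p) = -1/3
u(q) = 32/3 (u(q) = 9 + (-1/3 - 1*(-2)) = 9 + (-1/3 + 2) = 9 + 5/3 = 32/3)
sqrt(u(8)*31 - 12255) = sqrt((32/3)*31 - 12255) = sqrt(992/3 - 12255) = sqrt(-35773/3) = I*sqrt(107319)/3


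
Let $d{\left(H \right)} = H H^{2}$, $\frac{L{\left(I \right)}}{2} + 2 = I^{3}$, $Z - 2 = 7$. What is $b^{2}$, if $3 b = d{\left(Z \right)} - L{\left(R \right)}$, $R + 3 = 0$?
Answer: $\frac{619369}{9} \approx 68819.0$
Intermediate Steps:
$Z = 9$ ($Z = 2 + 7 = 9$)
$R = -3$ ($R = -3 + 0 = -3$)
$L{\left(I \right)} = -4 + 2 I^{3}$
$d{\left(H \right)} = H^{3}$
$b = \frac{787}{3}$ ($b = \frac{9^{3} - \left(-4 + 2 \left(-3\right)^{3}\right)}{3} = \frac{729 - \left(-4 + 2 \left(-27\right)\right)}{3} = \frac{729 - \left(-4 - 54\right)}{3} = \frac{729 - -58}{3} = \frac{729 + 58}{3} = \frac{1}{3} \cdot 787 = \frac{787}{3} \approx 262.33$)
$b^{2} = \left(\frac{787}{3}\right)^{2} = \frac{619369}{9}$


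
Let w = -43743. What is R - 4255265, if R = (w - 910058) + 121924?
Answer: -5087142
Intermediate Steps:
R = -831877 (R = (-43743 - 910058) + 121924 = -953801 + 121924 = -831877)
R - 4255265 = -831877 - 4255265 = -5087142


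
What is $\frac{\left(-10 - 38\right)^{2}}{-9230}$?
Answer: $- \frac{1152}{4615} \approx -0.24962$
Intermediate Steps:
$\frac{\left(-10 - 38\right)^{2}}{-9230} = \left(-48\right)^{2} \left(- \frac{1}{9230}\right) = 2304 \left(- \frac{1}{9230}\right) = - \frac{1152}{4615}$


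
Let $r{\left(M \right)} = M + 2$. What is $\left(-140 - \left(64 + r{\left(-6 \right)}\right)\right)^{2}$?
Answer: $40000$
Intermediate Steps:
$r{\left(M \right)} = 2 + M$
$\left(-140 - \left(64 + r{\left(-6 \right)}\right)\right)^{2} = \left(-140 - 60\right)^{2} = \left(-200\right)^{2} = 40000$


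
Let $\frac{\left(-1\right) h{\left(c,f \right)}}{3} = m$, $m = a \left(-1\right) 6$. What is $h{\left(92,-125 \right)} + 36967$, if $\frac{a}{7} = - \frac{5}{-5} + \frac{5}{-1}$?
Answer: $36463$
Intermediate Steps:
$a = -28$ ($a = 7 \left(- \frac{5}{-5} + \frac{5}{-1}\right) = 7 \left(\left(-5\right) \left(- \frac{1}{5}\right) + 5 \left(-1\right)\right) = 7 \left(1 - 5\right) = 7 \left(-4\right) = -28$)
$m = 168$ ($m = \left(-28\right) \left(-1\right) 6 = 28 \cdot 6 = 168$)
$h{\left(c,f \right)} = -504$ ($h{\left(c,f \right)} = \left(-3\right) 168 = -504$)
$h{\left(92,-125 \right)} + 36967 = -504 + 36967 = 36463$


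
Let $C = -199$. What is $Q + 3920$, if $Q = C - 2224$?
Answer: $1497$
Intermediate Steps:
$Q = -2423$ ($Q = -199 - 2224 = -2423$)
$Q + 3920 = -2423 + 3920 = 1497$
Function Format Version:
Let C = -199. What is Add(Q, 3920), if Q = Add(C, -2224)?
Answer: 1497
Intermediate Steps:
Q = -2423 (Q = Add(-199, -2224) = -2423)
Add(Q, 3920) = Add(-2423, 3920) = 1497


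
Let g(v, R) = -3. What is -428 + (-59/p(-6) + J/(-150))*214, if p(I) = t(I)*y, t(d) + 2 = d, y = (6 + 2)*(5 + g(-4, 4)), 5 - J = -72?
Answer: -2108221/4800 ≈ -439.21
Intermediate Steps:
J = 77 (J = 5 - 1*(-72) = 5 + 72 = 77)
y = 16 (y = (6 + 2)*(5 - 3) = 8*2 = 16)
t(d) = -2 + d
p(I) = -32 + 16*I (p(I) = (-2 + I)*16 = -32 + 16*I)
-428 + (-59/p(-6) + J/(-150))*214 = -428 + (-59/(-32 + 16*(-6)) + 77/(-150))*214 = -428 + (-59/(-32 - 96) + 77*(-1/150))*214 = -428 + (-59/(-128) - 77/150)*214 = -428 + (-59*(-1/128) - 77/150)*214 = -428 + (59/128 - 77/150)*214 = -428 - 503/9600*214 = -428 - 53821/4800 = -2108221/4800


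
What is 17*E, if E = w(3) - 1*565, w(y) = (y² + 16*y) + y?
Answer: -8585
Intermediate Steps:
w(y) = y² + 17*y
E = -505 (E = 3*(17 + 3) - 1*565 = 3*20 - 565 = 60 - 565 = -505)
17*E = 17*(-505) = -8585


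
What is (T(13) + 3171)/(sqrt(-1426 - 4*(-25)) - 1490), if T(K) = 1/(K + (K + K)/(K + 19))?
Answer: -522101215/245467573 - 700807*I*sqrt(1326)/490935146 ≈ -2.127 - 0.051981*I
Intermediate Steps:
T(K) = 1/(K + 2*K/(19 + K)) (T(K) = 1/(K + (2*K)/(19 + K)) = 1/(K + 2*K/(19 + K)))
(T(13) + 3171)/(sqrt(-1426 - 4*(-25)) - 1490) = ((19 + 13)/(13*(21 + 13)) + 3171)/(sqrt(-1426 - 4*(-25)) - 1490) = ((1/13)*32/34 + 3171)/(sqrt(-1426 + 100) - 1490) = ((1/13)*(1/34)*32 + 3171)/(sqrt(-1326) - 1490) = (16/221 + 3171)/(I*sqrt(1326) - 1490) = 700807/(221*(-1490 + I*sqrt(1326)))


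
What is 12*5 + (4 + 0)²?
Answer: 76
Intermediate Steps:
12*5 + (4 + 0)² = 60 + 4² = 60 + 16 = 76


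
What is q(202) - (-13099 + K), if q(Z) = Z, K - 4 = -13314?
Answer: 26611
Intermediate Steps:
K = -13310 (K = 4 - 13314 = -13310)
q(202) - (-13099 + K) = 202 - (-13099 - 13310) = 202 - 1*(-26409) = 202 + 26409 = 26611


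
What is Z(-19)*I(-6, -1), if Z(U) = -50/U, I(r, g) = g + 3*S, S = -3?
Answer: -500/19 ≈ -26.316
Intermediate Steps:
I(r, g) = -9 + g (I(r, g) = g + 3*(-3) = g - 9 = -9 + g)
Z(-19)*I(-6, -1) = (-50/(-19))*(-9 - 1) = -50*(-1/19)*(-10) = (50/19)*(-10) = -500/19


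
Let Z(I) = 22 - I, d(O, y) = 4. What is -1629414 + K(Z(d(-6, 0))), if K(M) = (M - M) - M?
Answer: -1629432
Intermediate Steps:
K(M) = -M (K(M) = 0 - M = -M)
-1629414 + K(Z(d(-6, 0))) = -1629414 - (22 - 1*4) = -1629414 - (22 - 4) = -1629414 - 1*18 = -1629414 - 18 = -1629432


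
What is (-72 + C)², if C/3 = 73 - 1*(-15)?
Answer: 36864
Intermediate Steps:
C = 264 (C = 3*(73 - 1*(-15)) = 3*(73 + 15) = 3*88 = 264)
(-72 + C)² = (-72 + 264)² = 192² = 36864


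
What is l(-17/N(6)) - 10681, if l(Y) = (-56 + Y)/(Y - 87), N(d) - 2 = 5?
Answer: -6685897/626 ≈ -10680.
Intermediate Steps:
N(d) = 7 (N(d) = 2 + 5 = 7)
l(Y) = (-56 + Y)/(-87 + Y)
l(-17/N(6)) - 10681 = (-56 - 17/7)/(-87 - 17/7) - 10681 = -409/7/(-626/7) - 10681 = -7/626*(-409/7) - 10681 = 409/626 - 10681 = -6685897/626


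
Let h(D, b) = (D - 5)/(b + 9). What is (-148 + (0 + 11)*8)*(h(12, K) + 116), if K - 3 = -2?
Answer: -7002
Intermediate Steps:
K = 1 (K = 3 - 2 = 1)
h(D, b) = (-5 + D)/(9 + b)
(-148 + (0 + 11)*8)*(h(12, K) + 116) = (-148 + (0 + 11)*8)*((-5 + 12)/(9 + 1) + 116) = (-148 + 11*8)*(7/10 + 116) = (-148 + 88)*((1/10)*7 + 116) = -60*(7/10 + 116) = -60*1167/10 = -7002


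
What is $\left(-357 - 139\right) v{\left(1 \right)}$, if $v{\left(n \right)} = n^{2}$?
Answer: $-496$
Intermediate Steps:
$\left(-357 - 139\right) v{\left(1 \right)} = \left(-357 - 139\right) 1^{2} = \left(-357 - 139\right) 1 = \left(-496\right) 1 = -496$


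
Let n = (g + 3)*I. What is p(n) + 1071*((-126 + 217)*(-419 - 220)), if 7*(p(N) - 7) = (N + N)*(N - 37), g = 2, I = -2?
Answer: -435942064/7 ≈ -6.2277e+7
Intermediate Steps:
n = -10 (n = (2 + 3)*(-2) = 5*(-2) = -10)
p(N) = 7 + 2*N*(-37 + N)/7 (p(N) = 7 + ((N + N)*(N - 37))/7 = 7 + ((2*N)*(-37 + N))/7 = 7 + (2*N*(-37 + N))/7 = 7 + 2*N*(-37 + N)/7)
p(n) + 1071*((-126 + 217)*(-419 - 220)) = (7 - 74/7*(-10) + (2/7)*(-10)²) + 1071*((-126 + 217)*(-419 - 220)) = (7 + 740/7 + (2/7)*100) + 1071*(91*(-639)) = (7 + 740/7 + 200/7) + 1071*(-58149) = 989/7 - 62277579 = -435942064/7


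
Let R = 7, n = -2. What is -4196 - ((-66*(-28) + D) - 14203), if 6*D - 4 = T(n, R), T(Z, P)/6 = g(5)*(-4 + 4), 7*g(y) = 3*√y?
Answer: 24475/3 ≈ 8158.3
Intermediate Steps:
g(y) = 3*√y/7 (g(y) = (3*√y)/7 = 3*√y/7)
T(Z, P) = 0 (T(Z, P) = 6*((3*√5/7)*(-4 + 4)) = 6*((3*√5/7)*0) = 6*0 = 0)
D = ⅔ (D = ⅔ + (⅙)*0 = ⅔ + 0 = ⅔ ≈ 0.66667)
-4196 - ((-66*(-28) + D) - 14203) = -4196 - ((-66*(-28) + ⅔) - 14203) = -4196 - ((1848 + ⅔) - 14203) = -4196 - (5546/3 - 14203) = -4196 - 1*(-37063/3) = -4196 + 37063/3 = 24475/3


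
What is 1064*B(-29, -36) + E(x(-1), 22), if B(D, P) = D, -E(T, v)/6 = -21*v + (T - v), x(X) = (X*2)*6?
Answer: -27880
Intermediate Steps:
x(X) = 12*X (x(X) = (2*X)*6 = 12*X)
E(T, v) = -6*T + 132*v (E(T, v) = -6*(-21*v + (T - v)) = -6*(T - 22*v) = -6*T + 132*v)
1064*B(-29, -36) + E(x(-1), 22) = 1064*(-29) + (-72*(-1) + 132*22) = -30856 + (-6*(-12) + 2904) = -30856 + (72 + 2904) = -30856 + 2976 = -27880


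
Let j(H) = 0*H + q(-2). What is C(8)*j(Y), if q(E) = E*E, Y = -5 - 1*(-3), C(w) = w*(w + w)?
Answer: 512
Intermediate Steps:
C(w) = 2*w**2 (C(w) = w*(2*w) = 2*w**2)
Y = -2 (Y = -5 + 3 = -2)
q(E) = E**2
j(H) = 4 (j(H) = 0*H + (-2)**2 = 0 + 4 = 4)
C(8)*j(Y) = (2*8**2)*4 = (2*64)*4 = 128*4 = 512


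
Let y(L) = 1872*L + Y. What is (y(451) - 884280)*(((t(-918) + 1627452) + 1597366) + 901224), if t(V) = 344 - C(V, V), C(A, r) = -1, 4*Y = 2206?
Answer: -325625577331/2 ≈ -1.6281e+11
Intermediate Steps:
Y = 1103/2 (Y = (¼)*2206 = 1103/2 ≈ 551.50)
y(L) = 1103/2 + 1872*L (y(L) = 1872*L + 1103/2 = 1103/2 + 1872*L)
t(V) = 345 (t(V) = 344 - 1*(-1) = 344 + 1 = 345)
(y(451) - 884280)*(((t(-918) + 1627452) + 1597366) + 901224) = ((1103/2 + 1872*451) - 884280)*(((345 + 1627452) + 1597366) + 901224) = ((1103/2 + 844272) - 884280)*((1627797 + 1597366) + 901224) = (1689647/2 - 884280)*(3225163 + 901224) = -78913/2*4126387 = -325625577331/2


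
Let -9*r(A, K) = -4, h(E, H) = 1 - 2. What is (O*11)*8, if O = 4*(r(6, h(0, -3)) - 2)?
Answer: -4928/9 ≈ -547.56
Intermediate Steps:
h(E, H) = -1
r(A, K) = 4/9 (r(A, K) = -⅑*(-4) = 4/9)
O = -56/9 (O = 4*(4/9 - 2) = 4*(-14/9) = -56/9 ≈ -6.2222)
(O*11)*8 = -56/9*11*8 = -616/9*8 = -4928/9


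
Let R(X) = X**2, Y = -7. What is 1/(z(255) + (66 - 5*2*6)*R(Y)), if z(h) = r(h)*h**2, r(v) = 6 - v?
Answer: -1/16190931 ≈ -6.1763e-8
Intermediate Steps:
z(h) = h**2*(6 - h) (z(h) = (6 - h)*h**2 = h**2*(6 - h))
1/(z(255) + (66 - 5*2*6)*R(Y)) = 1/(255**2*(6 - 1*255) + (66 - 5*2*6)*(-7)**2) = 1/(65025*(6 - 255) + (66 - 10*6)*49) = 1/(65025*(-249) + (66 - 60)*49) = 1/(-16191225 + 6*49) = 1/(-16191225 + 294) = 1/(-16190931) = -1/16190931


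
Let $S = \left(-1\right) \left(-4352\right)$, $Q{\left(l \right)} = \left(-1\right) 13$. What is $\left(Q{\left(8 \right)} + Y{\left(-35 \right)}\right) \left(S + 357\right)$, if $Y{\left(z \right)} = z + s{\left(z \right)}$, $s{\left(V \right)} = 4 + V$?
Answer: $-372011$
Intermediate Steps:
$Q{\left(l \right)} = -13$
$Y{\left(z \right)} = 4 + 2 z$ ($Y{\left(z \right)} = z + \left(4 + z\right) = 4 + 2 z$)
$S = 4352$
$\left(Q{\left(8 \right)} + Y{\left(-35 \right)}\right) \left(S + 357\right) = \left(-13 + \left(4 + 2 \left(-35\right)\right)\right) \left(4352 + 357\right) = \left(-13 + \left(4 - 70\right)\right) 4709 = \left(-13 - 66\right) 4709 = \left(-79\right) 4709 = -372011$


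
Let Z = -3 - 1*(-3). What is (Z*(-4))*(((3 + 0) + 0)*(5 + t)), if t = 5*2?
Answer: 0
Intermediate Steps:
t = 10
Z = 0 (Z = -3 + 3 = 0)
(Z*(-4))*(((3 + 0) + 0)*(5 + t)) = (0*(-4))*(((3 + 0) + 0)*(5 + 10)) = 0*((3 + 0)*15) = 0*(3*15) = 0*45 = 0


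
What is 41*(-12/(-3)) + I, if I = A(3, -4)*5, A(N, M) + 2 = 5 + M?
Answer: 159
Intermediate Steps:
A(N, M) = 3 + M (A(N, M) = -2 + (5 + M) = 3 + M)
I = -5 (I = (3 - 4)*5 = -1*5 = -5)
41*(-12/(-3)) + I = 41*(-12/(-3)) - 5 = 41*(-12*(-⅓)) - 5 = 41*4 - 5 = 164 - 5 = 159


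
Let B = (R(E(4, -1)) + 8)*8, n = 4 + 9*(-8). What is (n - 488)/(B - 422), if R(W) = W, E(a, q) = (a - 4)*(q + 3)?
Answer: 278/179 ≈ 1.5531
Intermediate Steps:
E(a, q) = (-4 + a)*(3 + q)
n = -68 (n = 4 - 72 = -68)
B = 64 (B = ((-12 - 4*(-1) + 3*4 + 4*(-1)) + 8)*8 = ((-12 + 4 + 12 - 4) + 8)*8 = (0 + 8)*8 = 8*8 = 64)
(n - 488)/(B - 422) = (-68 - 488)/(64 - 422) = -556/(-358) = -556*(-1/358) = 278/179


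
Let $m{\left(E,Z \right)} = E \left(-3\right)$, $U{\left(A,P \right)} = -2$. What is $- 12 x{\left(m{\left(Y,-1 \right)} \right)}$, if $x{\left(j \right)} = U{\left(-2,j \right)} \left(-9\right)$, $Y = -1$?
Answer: $-216$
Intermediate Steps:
$m{\left(E,Z \right)} = - 3 E$
$x{\left(j \right)} = 18$ ($x{\left(j \right)} = \left(-2\right) \left(-9\right) = 18$)
$- 12 x{\left(m{\left(Y,-1 \right)} \right)} = \left(-12\right) 18 = -216$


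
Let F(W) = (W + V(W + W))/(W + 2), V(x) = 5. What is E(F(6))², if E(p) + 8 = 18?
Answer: 100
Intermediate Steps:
F(W) = (5 + W)/(2 + W) (F(W) = (W + 5)/(W + 2) = (5 + W)/(2 + W))
E(p) = 10 (E(p) = -8 + 18 = 10)
E(F(6))² = 10² = 100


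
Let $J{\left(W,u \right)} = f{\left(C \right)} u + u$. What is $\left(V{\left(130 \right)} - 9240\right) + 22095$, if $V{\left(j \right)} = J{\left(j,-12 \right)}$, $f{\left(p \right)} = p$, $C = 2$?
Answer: $12819$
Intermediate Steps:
$J{\left(W,u \right)} = 3 u$ ($J{\left(W,u \right)} = 2 u + u = 3 u$)
$V{\left(j \right)} = -36$ ($V{\left(j \right)} = 3 \left(-12\right) = -36$)
$\left(V{\left(130 \right)} - 9240\right) + 22095 = \left(-36 - 9240\right) + 22095 = -9276 + 22095 = 12819$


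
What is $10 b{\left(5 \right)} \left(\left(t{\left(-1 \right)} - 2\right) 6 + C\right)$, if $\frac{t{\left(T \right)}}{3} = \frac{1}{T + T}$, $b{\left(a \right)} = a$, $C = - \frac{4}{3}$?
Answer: $- \frac{3350}{3} \approx -1116.7$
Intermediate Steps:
$C = - \frac{4}{3}$ ($C = \left(-4\right) \frac{1}{3} = - \frac{4}{3} \approx -1.3333$)
$t{\left(T \right)} = \frac{3}{2 T}$ ($t{\left(T \right)} = \frac{3}{T + T} = \frac{3}{2 T}$)
$10 b{\left(5 \right)} \left(\left(t{\left(-1 \right)} - 2\right) 6 + C\right) = 10 \cdot 5 \left(\left(\frac{3}{2 \left(-1\right)} - 2\right) 6 - \frac{4}{3}\right) = 50 \left(\left(\frac{3}{2} \left(-1\right) - 2\right) 6 - \frac{4}{3}\right) = 50 \left(\left(- \frac{3}{2} - 2\right) 6 - \frac{4}{3}\right) = 50 \left(\left(- \frac{7}{2}\right) 6 - \frac{4}{3}\right) = 50 \left(-21 - \frac{4}{3}\right) = 50 \left(- \frac{67}{3}\right) = - \frac{3350}{3}$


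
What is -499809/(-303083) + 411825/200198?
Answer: 224877918657/60676610434 ≈ 3.7062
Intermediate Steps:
-499809/(-303083) + 411825/200198 = -499809*(-1/303083) + 411825*(1/200198) = 499809/303083 + 411825/200198 = 224877918657/60676610434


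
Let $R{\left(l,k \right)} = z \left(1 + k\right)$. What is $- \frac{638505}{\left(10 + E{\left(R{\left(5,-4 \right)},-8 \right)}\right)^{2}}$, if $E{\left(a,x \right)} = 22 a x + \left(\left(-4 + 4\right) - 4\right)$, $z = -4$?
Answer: $- \frac{70945}{492804} \approx -0.14396$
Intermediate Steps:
$R{\left(l,k \right)} = -4 - 4 k$ ($R{\left(l,k \right)} = - 4 \left(1 + k\right) = -4 - 4 k$)
$E{\left(a,x \right)} = -4 + 22 a x$ ($E{\left(a,x \right)} = 22 a x + \left(0 - 4\right) = 22 a x - 4 = -4 + 22 a x$)
$- \frac{638505}{\left(10 + E{\left(R{\left(5,-4 \right)},-8 \right)}\right)^{2}} = - \frac{638505}{\left(10 + \left(-4 + 22 \left(-4 - -16\right) \left(-8\right)\right)\right)^{2}} = - \frac{638505}{\left(10 + \left(-4 + 22 \left(-4 + 16\right) \left(-8\right)\right)\right)^{2}} = - \frac{638505}{\left(10 + \left(-4 + 22 \cdot 12 \left(-8\right)\right)\right)^{2}} = - \frac{638505}{\left(10 - 2116\right)^{2}} = - \frac{638505}{\left(-2106\right)^{2}} = - \frac{638505}{4435236} = \left(-638505\right) \frac{1}{4435236} = - \frac{70945}{492804}$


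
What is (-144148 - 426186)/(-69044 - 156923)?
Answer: 570334/225967 ≈ 2.5240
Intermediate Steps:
(-144148 - 426186)/(-69044 - 156923) = -570334/(-225967) = -570334*(-1/225967) = 570334/225967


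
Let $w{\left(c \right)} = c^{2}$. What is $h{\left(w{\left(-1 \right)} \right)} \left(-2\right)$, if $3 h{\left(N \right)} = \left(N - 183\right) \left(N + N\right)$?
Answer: $\frac{728}{3} \approx 242.67$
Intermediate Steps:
$h{\left(N \right)} = \frac{2 N \left(-183 + N\right)}{3}$ ($h{\left(N \right)} = \frac{\left(N - 183\right) \left(N + N\right)}{3} = \frac{\left(-183 + N\right) 2 N}{3} = \frac{2 N \left(-183 + N\right)}{3}$)
$h{\left(w{\left(-1 \right)} \right)} \left(-2\right) = \frac{2 \left(-1\right)^{2} \left(-183 + \left(-1\right)^{2}\right)}{3} \left(-2\right) = \frac{2}{3} \cdot 1 \left(-183 + 1\right) \left(-2\right) = \frac{2}{3} \cdot 1 \left(-182\right) \left(-2\right) = \left(- \frac{364}{3}\right) \left(-2\right) = \frac{728}{3}$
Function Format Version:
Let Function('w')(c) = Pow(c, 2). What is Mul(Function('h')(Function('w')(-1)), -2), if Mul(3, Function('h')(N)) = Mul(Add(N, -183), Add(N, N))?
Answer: Rational(728, 3) ≈ 242.67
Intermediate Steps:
Function('h')(N) = Mul(Rational(2, 3), N, Add(-183, N)) (Function('h')(N) = Mul(Rational(1, 3), Mul(Add(N, -183), Add(N, N))) = Mul(Rational(1, 3), Mul(Add(-183, N), Mul(2, N))) = Mul(Rational(1, 3), Mul(2, N, Add(-183, N))) = Mul(Rational(2, 3), N, Add(-183, N)))
Mul(Function('h')(Function('w')(-1)), -2) = Mul(Mul(Rational(2, 3), Pow(-1, 2), Add(-183, Pow(-1, 2))), -2) = Mul(Mul(Rational(2, 3), 1, Add(-183, 1)), -2) = Mul(Mul(Rational(2, 3), 1, -182), -2) = Mul(Rational(-364, 3), -2) = Rational(728, 3)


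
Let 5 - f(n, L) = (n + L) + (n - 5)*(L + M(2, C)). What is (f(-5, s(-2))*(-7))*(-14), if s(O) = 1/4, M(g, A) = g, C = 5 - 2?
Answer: 6321/2 ≈ 3160.5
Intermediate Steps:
C = 3
s(O) = ¼
f(n, L) = 5 - L - n - (-5 + n)*(2 + L) (f(n, L) = 5 - ((n + L) + (n - 5)*(L + 2)) = 5 - ((L + n) + (-5 + n)*(2 + L)) = 5 - (L + n + (-5 + n)*(2 + L)) = 5 + (-L - n - (-5 + n)*(2 + L)) = 5 - L - n - (-5 + n)*(2 + L))
(f(-5, s(-2))*(-7))*(-14) = ((15 - 3*(-5) + 4*(¼) - 1*¼*(-5))*(-7))*(-14) = ((15 + 15 + 1 + 5/4)*(-7))*(-14) = ((129/4)*(-7))*(-14) = -903/4*(-14) = 6321/2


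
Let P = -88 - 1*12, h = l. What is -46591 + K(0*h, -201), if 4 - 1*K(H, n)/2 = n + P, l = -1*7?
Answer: -45981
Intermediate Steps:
l = -7
h = -7
P = -100 (P = -88 - 12 = -100)
K(H, n) = 208 - 2*n (K(H, n) = 8 - 2*(n - 100) = 8 - 2*(-100 + n) = 8 + (200 - 2*n) = 208 - 2*n)
-46591 + K(0*h, -201) = -46591 + (208 - 2*(-201)) = -46591 + (208 + 402) = -46591 + 610 = -45981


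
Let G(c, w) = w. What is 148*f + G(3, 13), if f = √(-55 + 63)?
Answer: 13 + 296*√2 ≈ 431.61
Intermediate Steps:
f = 2*√2 (f = √8 = 2*√2 ≈ 2.8284)
148*f + G(3, 13) = 148*(2*√2) + 13 = 296*√2 + 13 = 13 + 296*√2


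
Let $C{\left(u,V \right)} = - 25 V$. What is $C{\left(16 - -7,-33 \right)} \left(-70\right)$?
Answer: $-57750$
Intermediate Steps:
$C{\left(16 - -7,-33 \right)} \left(-70\right) = \left(-25\right) \left(-33\right) \left(-70\right) = 825 \left(-70\right) = -57750$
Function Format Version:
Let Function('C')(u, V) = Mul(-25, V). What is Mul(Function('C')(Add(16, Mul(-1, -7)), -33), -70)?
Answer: -57750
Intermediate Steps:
Mul(Function('C')(Add(16, Mul(-1, -7)), -33), -70) = Mul(Mul(-25, -33), -70) = Mul(825, -70) = -57750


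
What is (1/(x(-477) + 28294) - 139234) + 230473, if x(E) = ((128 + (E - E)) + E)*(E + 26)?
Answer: 16942443628/185693 ≈ 91239.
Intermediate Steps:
x(E) = (26 + E)*(128 + E) (x(E) = ((128 + 0) + E)*(26 + E) = (128 + E)*(26 + E) = (26 + E)*(128 + E))
(1/(x(-477) + 28294) - 139234) + 230473 = (1/((3328 + (-477)² + 154*(-477)) + 28294) - 139234) + 230473 = (1/((3328 + 227529 - 73458) + 28294) - 139234) + 230473 = (1/(157399 + 28294) - 139234) + 230473 = (1/185693 - 139234) + 230473 = -25854779161/185693 + 230473 = 16942443628/185693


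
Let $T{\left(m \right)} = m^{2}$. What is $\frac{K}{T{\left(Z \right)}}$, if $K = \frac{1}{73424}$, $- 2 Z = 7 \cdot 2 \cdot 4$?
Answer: $\frac{1}{57564416} \approx 1.7372 \cdot 10^{-8}$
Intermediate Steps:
$Z = -28$ ($Z = - \frac{7 \cdot 2 \cdot 4}{2} = - \frac{14 \cdot 4}{2} = \left(- \frac{1}{2}\right) 56 = -28$)
$K = \frac{1}{73424} \approx 1.362 \cdot 10^{-5}$
$\frac{K}{T{\left(Z \right)}} = \frac{1}{73424 \left(-28\right)^{2}} = \frac{1}{73424 \cdot 784} = \frac{1}{73424} \cdot \frac{1}{784} = \frac{1}{57564416}$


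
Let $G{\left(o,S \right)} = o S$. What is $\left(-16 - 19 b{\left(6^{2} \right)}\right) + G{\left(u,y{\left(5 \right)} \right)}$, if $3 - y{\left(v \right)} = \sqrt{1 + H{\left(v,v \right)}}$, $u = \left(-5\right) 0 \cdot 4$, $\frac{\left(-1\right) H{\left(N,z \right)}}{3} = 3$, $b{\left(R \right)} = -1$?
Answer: $3$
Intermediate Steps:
$H{\left(N,z \right)} = -9$ ($H{\left(N,z \right)} = \left(-3\right) 3 = -9$)
$u = 0$ ($u = 0 \cdot 4 = 0$)
$y{\left(v \right)} = 3 - 2 i \sqrt{2}$ ($y{\left(v \right)} = 3 - \sqrt{1 - 9} = 3 - \sqrt{-8} = 3 - 2 i \sqrt{2}$)
$G{\left(o,S \right)} = S o$
$\left(-16 - 19 b{\left(6^{2} \right)}\right) + G{\left(u,y{\left(5 \right)} \right)} = \left(-16 - -19\right) + \left(3 - 2 i \sqrt{2}\right) 0 = \left(-16 + 19\right) + 0 = 3 + 0 = 3$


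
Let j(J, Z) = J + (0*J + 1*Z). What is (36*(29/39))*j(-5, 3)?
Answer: -696/13 ≈ -53.538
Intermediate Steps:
j(J, Z) = J + Z (j(J, Z) = J + (0 + Z) = J + Z)
(36*(29/39))*j(-5, 3) = (36*(29/39))*(-5 + 3) = (36*(29*(1/39)))*(-2) = (36*(29/39))*(-2) = (348/13)*(-2) = -696/13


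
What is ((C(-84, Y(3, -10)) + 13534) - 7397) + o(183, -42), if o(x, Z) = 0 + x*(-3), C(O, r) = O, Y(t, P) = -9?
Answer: 5504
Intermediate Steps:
o(x, Z) = -3*x (o(x, Z) = 0 - 3*x = -3*x)
((C(-84, Y(3, -10)) + 13534) - 7397) + o(183, -42) = ((-84 + 13534) - 7397) - 3*183 = (13450 - 7397) - 549 = 6053 - 549 = 5504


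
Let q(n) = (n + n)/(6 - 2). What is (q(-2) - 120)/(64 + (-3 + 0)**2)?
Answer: -121/73 ≈ -1.6575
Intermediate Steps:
q(n) = n/2 (q(n) = (2*n)/4 = (2*n)*(1/4) = n/2)
(q(-2) - 120)/(64 + (-3 + 0)**2) = ((1/2)*(-2) - 120)/(64 + (-3 + 0)**2) = (-1 - 120)/(64 + (-3)**2) = -121/(64 + 9) = -121/73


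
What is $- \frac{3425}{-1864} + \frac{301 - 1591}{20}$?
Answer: $- \frac{116803}{1864} \approx -62.663$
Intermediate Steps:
$- \frac{3425}{-1864} + \frac{301 - 1591}{20} = \left(-3425\right) \left(- \frac{1}{1864}\right) - \frac{129}{2} = \frac{3425}{1864} - \frac{129}{2} = - \frac{116803}{1864}$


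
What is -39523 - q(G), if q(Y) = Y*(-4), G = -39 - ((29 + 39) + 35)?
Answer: -40091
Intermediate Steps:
G = -142 (G = -39 - (68 + 35) = -39 - 1*103 = -39 - 103 = -142)
q(Y) = -4*Y
-39523 - q(G) = -39523 - (-4)*(-142) = -39523 - 1*568 = -39523 - 568 = -40091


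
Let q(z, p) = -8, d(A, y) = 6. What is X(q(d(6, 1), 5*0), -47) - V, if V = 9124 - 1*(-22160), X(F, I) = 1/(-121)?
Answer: -3785365/121 ≈ -31284.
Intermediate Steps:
X(F, I) = -1/121
V = 31284 (V = 9124 + 22160 = 31284)
X(q(d(6, 1), 5*0), -47) - V = -1/121 - 1*31284 = -1/121 - 31284 = -3785365/121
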